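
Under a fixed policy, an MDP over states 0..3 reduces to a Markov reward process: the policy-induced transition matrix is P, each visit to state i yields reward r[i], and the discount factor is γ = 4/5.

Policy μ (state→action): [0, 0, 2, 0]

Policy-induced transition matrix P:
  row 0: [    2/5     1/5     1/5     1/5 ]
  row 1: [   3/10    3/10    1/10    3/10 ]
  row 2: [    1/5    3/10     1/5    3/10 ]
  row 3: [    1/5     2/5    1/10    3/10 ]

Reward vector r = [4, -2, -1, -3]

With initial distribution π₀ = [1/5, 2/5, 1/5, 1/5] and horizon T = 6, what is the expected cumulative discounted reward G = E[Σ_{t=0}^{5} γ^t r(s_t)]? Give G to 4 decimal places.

G = -1.9387

t=0: π = [0.2000, 0.4000, 0.2000, 0.2000], E[r] = -0.8000, γ^t·E[r] = -0.800000, running G = -0.800000
t=1: π = [0.2800, 0.3000, 0.1400, 0.2800], E[r] = -0.4600, γ^t·E[r] = -0.368000, running G = -1.168000
t=2: π = [0.2860, 0.3000, 0.1420, 0.2720], E[r] = -0.4140, γ^t·E[r] = -0.264960, running G = -1.432960
t=3: π = [0.2872, 0.2986, 0.1428, 0.2714], E[r] = -0.4054, γ^t·E[r] = -0.207565, running G = -1.640525
t=4: π = [0.2873, 0.2984, 0.1430, 0.2713], E[r] = -0.4045, γ^t·E[r] = -0.165675, running G = -1.806200
t=5: π = [0.2873, 0.2984, 0.1430, 0.2713], E[r] = -0.4044, γ^t·E[r] = -0.132523, running G = -1.938723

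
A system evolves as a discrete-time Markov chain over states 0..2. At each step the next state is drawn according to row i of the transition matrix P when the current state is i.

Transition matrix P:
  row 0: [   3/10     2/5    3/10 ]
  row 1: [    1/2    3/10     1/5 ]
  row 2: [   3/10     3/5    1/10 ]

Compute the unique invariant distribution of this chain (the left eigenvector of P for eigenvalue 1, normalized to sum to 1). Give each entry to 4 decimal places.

π = [0.3806, 0.4030, 0.2164]

Balance equations π_j = Σ_i π_i·P[i][j]:
  π_0 = 3/10·π_0 + 1/2·π_1 + 3/10·π_2
  π_1 = 2/5·π_0 + 3/10·π_1 + 3/5·π_2
  normalize: π_0 + π_1 + π_2 = 1
Solving the linear system gives exactly π = [51/134, 27/67, 29/134].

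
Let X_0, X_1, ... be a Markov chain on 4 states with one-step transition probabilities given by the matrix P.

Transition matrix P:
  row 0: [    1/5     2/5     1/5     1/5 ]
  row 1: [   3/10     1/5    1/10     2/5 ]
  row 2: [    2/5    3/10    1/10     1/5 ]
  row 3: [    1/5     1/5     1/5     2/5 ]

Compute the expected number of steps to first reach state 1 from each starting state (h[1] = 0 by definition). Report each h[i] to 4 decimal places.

First-step conditioning: h[1] = 0; for i ≠ 1, h[i] = 1 + Σ_k P[i][k]·h[k].
  h[0] = 1 + 1/5·h[0] + 1/5·h[2] + 1/5·h[3]
  h[2] = 1 + 2/5·h[0] + 1/10·h[2] + 1/5·h[3]
  h[3] = 1 + 1/5·h[0] + 1/5·h[2] + 2/5·h[3]
Solving the 3×3 linear system over states ≠ 1 gives exactly h = [220/73, 0, 240/73, 275/73] (h[1] = 0 is the target).

h = [3.0137, 0.0000, 3.2877, 3.7671]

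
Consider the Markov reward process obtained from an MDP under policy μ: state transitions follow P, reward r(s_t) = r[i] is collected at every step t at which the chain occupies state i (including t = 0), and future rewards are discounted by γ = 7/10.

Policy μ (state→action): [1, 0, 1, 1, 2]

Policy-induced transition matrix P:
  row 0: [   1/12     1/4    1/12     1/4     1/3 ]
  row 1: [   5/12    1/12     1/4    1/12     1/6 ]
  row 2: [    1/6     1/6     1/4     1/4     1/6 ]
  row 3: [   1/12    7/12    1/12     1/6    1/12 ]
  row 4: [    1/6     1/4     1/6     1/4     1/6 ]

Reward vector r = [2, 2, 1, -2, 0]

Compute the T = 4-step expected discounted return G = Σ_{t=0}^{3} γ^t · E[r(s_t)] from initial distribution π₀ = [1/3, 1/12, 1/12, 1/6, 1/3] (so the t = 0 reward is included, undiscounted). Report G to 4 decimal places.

G = 1.5773

t=0: π = [0.3333, 0.0833, 0.0833, 0.1667, 0.3333], E[r] = 0.5833, γ^t·E[r] = 0.583333, running G = 0.583333
t=1: π = [0.1458, 0.2847, 0.1389, 0.2222, 0.2083], E[r] = 0.5556, γ^t·E[r] = 0.388889, running G = 0.972222
t=2: π = [0.2072, 0.2650, 0.1713, 0.1840, 0.1725], E[r] = 0.7477, γ^t·E[r] = 0.366366, running G = 1.338588
t=3: π = [0.2003, 0.2529, 0.1704, 0.1905, 0.1859], E[r] = 0.6959, γ^t·E[r] = 0.238691, running G = 1.577279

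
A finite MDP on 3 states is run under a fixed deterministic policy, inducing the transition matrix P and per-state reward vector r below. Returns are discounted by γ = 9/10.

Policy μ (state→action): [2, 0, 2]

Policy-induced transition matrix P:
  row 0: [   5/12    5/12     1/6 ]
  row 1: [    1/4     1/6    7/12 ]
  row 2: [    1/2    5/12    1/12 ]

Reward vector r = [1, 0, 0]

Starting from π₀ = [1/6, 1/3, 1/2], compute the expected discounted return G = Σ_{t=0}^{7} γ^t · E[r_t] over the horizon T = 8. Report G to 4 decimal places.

t=0: π = [0.1667, 0.3333, 0.5000], E[r] = 0.1667, γ^t·E[r] = 0.166667, running G = 0.166667
t=1: π = [0.4028, 0.3333, 0.2639], E[r] = 0.4028, γ^t·E[r] = 0.362500, running G = 0.529167
t=2: π = [0.3831, 0.3333, 0.2836], E[r] = 0.3831, γ^t·E[r] = 0.310313, running G = 0.839479
t=3: π = [0.3847, 0.3333, 0.2819], E[r] = 0.3847, γ^t·E[r] = 0.280477, running G = 1.119956
t=4: π = [0.3846, 0.3333, 0.2821], E[r] = 0.3846, γ^t·E[r] = 0.252339, running G = 1.372295
t=5: π = [0.3846, 0.3333, 0.2821], E[r] = 0.3846, γ^t·E[r] = 0.227112, running G = 1.599407
t=6: π = [0.3846, 0.3333, 0.2821], E[r] = 0.3846, γ^t·E[r] = 0.204400, running G = 1.803807
t=7: π = [0.3846, 0.3333, 0.2821], E[r] = 0.3846, γ^t·E[r] = 0.183960, running G = 1.987768

G = 1.9878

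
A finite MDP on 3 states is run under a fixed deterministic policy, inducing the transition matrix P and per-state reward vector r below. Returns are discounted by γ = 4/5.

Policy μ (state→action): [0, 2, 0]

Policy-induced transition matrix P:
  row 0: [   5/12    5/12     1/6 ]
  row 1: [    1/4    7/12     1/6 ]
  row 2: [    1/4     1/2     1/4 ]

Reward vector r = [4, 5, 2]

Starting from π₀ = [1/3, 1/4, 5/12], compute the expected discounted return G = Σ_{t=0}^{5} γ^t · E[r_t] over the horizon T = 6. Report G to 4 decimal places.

G = 14.5340

t=0: π = [0.3333, 0.2500, 0.4167], E[r] = 3.4167, γ^t·E[r] = 3.416667, running G = 3.416667
t=1: π = [0.3056, 0.4931, 0.2014], E[r] = 4.0903, γ^t·E[r] = 3.272222, running G = 6.688889
t=2: π = [0.3009, 0.5156, 0.1834], E[r] = 4.1487, γ^t·E[r] = 2.655185, running G = 9.344074
t=3: π = [0.3002, 0.5179, 0.1820], E[r] = 4.1540, γ^t·E[r] = 2.126840, running G = 11.470914
t=4: π = [0.3000, 0.5181, 0.1818], E[r] = 4.1545, γ^t·E[r] = 1.701677, running G = 13.172591
t=5: π = [0.3000, 0.5182, 0.1818], E[r] = 4.1545, γ^t·E[r] = 1.361359, running G = 14.533950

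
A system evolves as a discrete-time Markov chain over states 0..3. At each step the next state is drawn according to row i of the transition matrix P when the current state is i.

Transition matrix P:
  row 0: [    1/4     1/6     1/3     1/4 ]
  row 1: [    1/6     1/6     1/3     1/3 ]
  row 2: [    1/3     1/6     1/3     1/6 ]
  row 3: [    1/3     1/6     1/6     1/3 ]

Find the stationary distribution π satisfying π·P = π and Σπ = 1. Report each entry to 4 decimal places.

π = [0.2821, 0.1667, 0.2897, 0.2615]

Balance equations π_j = Σ_i π_i·P[i][j]:
  π_0 = 1/4·π_0 + 1/6·π_1 + 1/3·π_2 + 1/3·π_3
  π_1 = 1/6·π_0 + 1/6·π_1 + 1/6·π_2 + 1/6·π_3
  π_2 = 1/3·π_0 + 1/3·π_1 + 1/3·π_2 + 1/6·π_3
  normalize: π_0 + π_1 + π_2 + π_3 = 1
Solving the linear system gives exactly π = [11/39, 1/6, 113/390, 17/65].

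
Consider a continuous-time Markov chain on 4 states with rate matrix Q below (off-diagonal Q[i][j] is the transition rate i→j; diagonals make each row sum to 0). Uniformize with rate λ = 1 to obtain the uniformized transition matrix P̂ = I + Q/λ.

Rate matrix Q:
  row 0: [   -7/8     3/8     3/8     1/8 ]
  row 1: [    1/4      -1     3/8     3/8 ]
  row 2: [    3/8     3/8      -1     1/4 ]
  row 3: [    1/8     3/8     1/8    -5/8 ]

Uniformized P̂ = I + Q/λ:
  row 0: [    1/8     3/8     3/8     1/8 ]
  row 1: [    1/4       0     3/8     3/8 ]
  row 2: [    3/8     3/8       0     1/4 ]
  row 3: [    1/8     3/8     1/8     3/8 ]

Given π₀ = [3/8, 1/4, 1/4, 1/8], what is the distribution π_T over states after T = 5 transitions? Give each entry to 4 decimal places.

t=0: π = [0.3750, 0.2500, 0.2500, 0.1250]
t=1: π = [0.2188, 0.2813, 0.2500, 0.2500]
t=2: π = [0.2227, 0.2695, 0.2188, 0.2891]
t=3: π = [0.2134, 0.2739, 0.2207, 0.2920]
t=4: π = [0.2144, 0.2723, 0.2192, 0.2941]
t=5: π = [0.2138, 0.2729, 0.2193, 0.2940]

π = [0.2138, 0.2729, 0.2193, 0.2940]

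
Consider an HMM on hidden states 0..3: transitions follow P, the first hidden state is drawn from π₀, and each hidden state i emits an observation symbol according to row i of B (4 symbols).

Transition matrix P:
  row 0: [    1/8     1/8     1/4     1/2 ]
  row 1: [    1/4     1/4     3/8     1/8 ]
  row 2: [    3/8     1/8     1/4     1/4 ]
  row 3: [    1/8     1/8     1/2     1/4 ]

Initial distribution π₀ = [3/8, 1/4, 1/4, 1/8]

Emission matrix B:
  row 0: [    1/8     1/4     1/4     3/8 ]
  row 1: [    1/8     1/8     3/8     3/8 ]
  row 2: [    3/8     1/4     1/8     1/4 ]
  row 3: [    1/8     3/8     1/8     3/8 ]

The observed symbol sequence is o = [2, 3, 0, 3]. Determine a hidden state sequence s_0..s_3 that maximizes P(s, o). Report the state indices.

path = [0, 3, 2, 0]

t=0: δ = [9.375e-02, 9.375e-02, 3.125e-02, 1.562e-02]  (obs o_0=2)
t=1: δ = [8.789e-03, 8.789e-03, 8.789e-03, 1.758e-02]  ψ = [1, 1, 1, 0]  (obs o_1=3)
t=2: δ = [4.120e-04, 2.747e-04, 3.296e-03, 5.493e-04]  ψ = [2, 1, 3, 0]  (obs o_2=0)
t=3: δ = [4.635e-04, 1.545e-04, 2.060e-04, 3.090e-04]  ψ = [2, 2, 2, 2]  (obs o_3=3)
backtrack: best end state = 0; path = [0, 3, 2, 0]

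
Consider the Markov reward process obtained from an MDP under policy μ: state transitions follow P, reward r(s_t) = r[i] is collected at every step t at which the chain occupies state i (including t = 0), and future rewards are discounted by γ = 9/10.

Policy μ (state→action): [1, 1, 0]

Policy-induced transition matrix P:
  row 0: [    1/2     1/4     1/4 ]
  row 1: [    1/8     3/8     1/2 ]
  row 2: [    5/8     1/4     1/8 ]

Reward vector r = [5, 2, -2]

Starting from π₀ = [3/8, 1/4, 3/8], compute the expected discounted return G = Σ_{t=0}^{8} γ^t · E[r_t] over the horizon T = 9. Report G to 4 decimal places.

G = 12.7426

t=0: π = [0.3750, 0.2500, 0.3750], E[r] = 1.6250, γ^t·E[r] = 1.625000, running G = 1.625000
t=1: π = [0.4531, 0.2813, 0.2656], E[r] = 2.2969, γ^t·E[r] = 2.067188, running G = 3.692188
t=2: π = [0.4277, 0.2852, 0.2871], E[r] = 2.1348, γ^t·E[r] = 1.729160, running G = 5.421348
t=3: π = [0.4290, 0.2856, 0.2854], E[r] = 2.1453, γ^t·E[r] = 1.563897, running G = 6.985245
t=4: π = [0.4286, 0.2857, 0.2857], E[r] = 2.1427, γ^t·E[r] = 1.405846, running G = 8.391090
t=5: π = [0.4286, 0.2857, 0.2857], E[r] = 2.1429, γ^t·E[r] = 1.265358, running G = 9.656448
t=6: π = [0.4286, 0.2857, 0.2857], E[r] = 2.1429, γ^t·E[r] = 1.138801, running G = 10.795250
t=7: π = [0.4286, 0.2857, 0.2857], E[r] = 2.1429, γ^t·E[r] = 1.024922, running G = 11.820172
t=8: π = [0.4286, 0.2857, 0.2857], E[r] = 2.1429, γ^t·E[r] = 0.922430, running G = 12.742601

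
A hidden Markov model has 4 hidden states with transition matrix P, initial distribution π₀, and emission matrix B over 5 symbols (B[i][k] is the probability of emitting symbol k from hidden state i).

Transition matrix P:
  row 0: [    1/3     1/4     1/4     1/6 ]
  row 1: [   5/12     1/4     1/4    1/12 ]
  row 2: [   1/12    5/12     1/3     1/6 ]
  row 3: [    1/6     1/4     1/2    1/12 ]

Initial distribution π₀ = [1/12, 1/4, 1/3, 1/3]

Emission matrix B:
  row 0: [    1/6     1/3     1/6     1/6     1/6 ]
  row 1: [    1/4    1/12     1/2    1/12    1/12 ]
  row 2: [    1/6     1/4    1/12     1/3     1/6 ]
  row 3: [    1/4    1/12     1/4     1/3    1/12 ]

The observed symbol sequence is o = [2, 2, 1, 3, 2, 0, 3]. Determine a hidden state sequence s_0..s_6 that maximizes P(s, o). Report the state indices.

path = [1, 1, 0, 2, 1, 0, 2]

t=0: δ = [1.389e-02, 1.250e-01, 2.778e-02, 8.333e-02]  (obs o_0=2)
t=1: δ = [8.681e-03, 1.562e-02, 3.472e-03, 2.604e-03]  ψ = [1, 1, 3, 1]  (obs o_1=2)
t=2: δ = [2.170e-03, 3.255e-04, 9.766e-04, 1.206e-04]  ψ = [1, 1, 1, 0]  (obs o_2=1)
t=3: δ = [1.206e-04, 4.521e-05, 1.808e-04, 1.206e-04]  ψ = [0, 0, 0, 0]  (obs o_3=3)
t=4: δ = [6.698e-06, 3.768e-05, 5.023e-06, 7.535e-06]  ψ = [0, 2, 2, 2]  (obs o_4=2)
t=5: δ = [2.616e-06, 2.355e-06, 1.570e-06, 7.849e-07]  ψ = [1, 1, 1, 1]  (obs o_5=0)
t=6: δ = [1.635e-07, 5.451e-08, 2.180e-07, 1.454e-07]  ψ = [1, 0, 0, 0]  (obs o_6=3)
backtrack: best end state = 2; path = [1, 1, 0, 2, 1, 0, 2]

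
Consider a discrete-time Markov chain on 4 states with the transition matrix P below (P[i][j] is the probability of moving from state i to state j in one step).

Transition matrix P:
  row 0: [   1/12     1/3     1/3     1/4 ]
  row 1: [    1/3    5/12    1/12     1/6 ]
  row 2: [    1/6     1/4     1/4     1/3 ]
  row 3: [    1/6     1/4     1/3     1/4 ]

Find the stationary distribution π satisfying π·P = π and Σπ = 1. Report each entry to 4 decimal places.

Balance equations π_j = Σ_i π_i·P[i][j]:
  π_0 = 1/12·π_0 + 1/3·π_1 + 1/6·π_2 + 1/6·π_3
  π_1 = 1/3·π_0 + 5/12·π_1 + 1/4·π_2 + 1/4·π_3
  π_2 = 1/3·π_0 + 1/12·π_1 + 1/4·π_2 + 1/3·π_3
  normalize: π_0 + π_1 + π_2 + π_3 = 1
Solving the linear system gives exactly π = [13/64, 41/128, 389/1664, 101/416].

π = [0.2031, 0.3203, 0.2338, 0.2428]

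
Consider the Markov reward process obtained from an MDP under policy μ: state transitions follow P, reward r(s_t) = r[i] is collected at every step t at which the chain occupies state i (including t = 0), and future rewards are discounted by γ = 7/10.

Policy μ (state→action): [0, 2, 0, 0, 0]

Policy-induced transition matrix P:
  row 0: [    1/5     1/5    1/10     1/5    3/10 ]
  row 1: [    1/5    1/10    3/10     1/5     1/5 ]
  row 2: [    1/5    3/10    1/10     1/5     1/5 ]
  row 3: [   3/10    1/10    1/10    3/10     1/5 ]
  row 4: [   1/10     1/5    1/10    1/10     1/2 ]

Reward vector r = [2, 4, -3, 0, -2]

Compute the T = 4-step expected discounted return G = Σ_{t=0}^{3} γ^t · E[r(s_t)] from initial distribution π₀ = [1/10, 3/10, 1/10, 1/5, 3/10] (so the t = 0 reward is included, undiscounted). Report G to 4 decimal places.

t=0: π = [0.1000, 0.3000, 0.1000, 0.2000, 0.3000], E[r] = 0.5000, γ^t·E[r] = 0.500000, running G = 0.500000
t=1: π = [0.1900, 0.1600, 0.1600, 0.1900, 0.3000], E[r] = -0.0600, γ^t·E[r] = -0.042000, running G = 0.458000
t=2: π = [0.1890, 0.1810, 0.1320, 0.1890, 0.3090], E[r] = 0.0880, γ^t·E[r] = 0.043120, running G = 0.501120
t=3: π = [0.1880, 0.1762, 0.1362, 0.1880, 0.3116], E[r] = 0.0490, γ^t·E[r] = 0.016807, running G = 0.517927

G = 0.5179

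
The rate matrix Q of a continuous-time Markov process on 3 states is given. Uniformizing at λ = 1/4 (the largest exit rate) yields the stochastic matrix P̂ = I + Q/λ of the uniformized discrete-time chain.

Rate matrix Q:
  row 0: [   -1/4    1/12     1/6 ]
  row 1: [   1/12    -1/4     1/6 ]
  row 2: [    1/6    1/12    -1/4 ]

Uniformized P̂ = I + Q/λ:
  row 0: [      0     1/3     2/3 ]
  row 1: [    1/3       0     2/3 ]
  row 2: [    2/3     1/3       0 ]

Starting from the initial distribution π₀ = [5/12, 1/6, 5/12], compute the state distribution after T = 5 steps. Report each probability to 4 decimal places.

t=0: π = [0.4167, 0.1667, 0.4167]
t=1: π = [0.3333, 0.2778, 0.3889]
t=2: π = [0.3519, 0.2407, 0.4074]
t=3: π = [0.3519, 0.2531, 0.3951]
t=4: π = [0.3477, 0.2490, 0.4033]
t=5: π = [0.3519, 0.2503, 0.3978]

π = [0.3519, 0.2503, 0.3978]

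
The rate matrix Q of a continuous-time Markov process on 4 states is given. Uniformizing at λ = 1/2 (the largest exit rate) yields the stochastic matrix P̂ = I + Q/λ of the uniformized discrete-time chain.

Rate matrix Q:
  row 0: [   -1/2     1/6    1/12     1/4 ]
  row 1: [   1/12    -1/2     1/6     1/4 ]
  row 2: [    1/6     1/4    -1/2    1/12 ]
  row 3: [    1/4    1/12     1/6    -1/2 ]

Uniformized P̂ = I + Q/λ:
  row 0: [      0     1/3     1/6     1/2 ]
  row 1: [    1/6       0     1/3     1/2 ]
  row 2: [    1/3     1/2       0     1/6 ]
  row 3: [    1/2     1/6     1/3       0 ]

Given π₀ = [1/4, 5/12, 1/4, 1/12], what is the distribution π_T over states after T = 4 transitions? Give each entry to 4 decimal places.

t=0: π = [0.2500, 0.4167, 0.2500, 0.0833]
t=1: π = [0.1944, 0.2222, 0.2083, 0.3750]
t=2: π = [0.2940, 0.2315, 0.2315, 0.2431]
t=3: π = [0.2373, 0.2542, 0.2072, 0.3013]
t=4: π = [0.2621, 0.2329, 0.2247, 0.2803]

π = [0.2621, 0.2329, 0.2247, 0.2803]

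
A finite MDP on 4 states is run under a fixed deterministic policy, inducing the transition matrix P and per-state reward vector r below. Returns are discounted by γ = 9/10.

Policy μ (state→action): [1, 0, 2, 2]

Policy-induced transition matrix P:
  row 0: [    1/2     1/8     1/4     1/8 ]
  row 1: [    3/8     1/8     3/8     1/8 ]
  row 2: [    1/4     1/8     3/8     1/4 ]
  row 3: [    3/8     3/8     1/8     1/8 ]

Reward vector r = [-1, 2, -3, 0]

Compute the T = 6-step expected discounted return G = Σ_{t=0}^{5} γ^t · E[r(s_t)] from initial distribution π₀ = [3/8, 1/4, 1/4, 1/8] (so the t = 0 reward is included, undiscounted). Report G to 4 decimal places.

G = -4.0511

t=0: π = [0.3750, 0.2500, 0.2500, 0.1250], E[r] = -0.6250, γ^t·E[r] = -0.625000, running G = -0.625000
t=1: π = [0.3906, 0.1563, 0.2969, 0.1563], E[r] = -0.9688, γ^t·E[r] = -0.871875, running G = -1.496875
t=2: π = [0.3867, 0.1641, 0.2871, 0.1621], E[r] = -0.9199, γ^t·E[r] = -0.745137, running G = -2.242012
t=3: π = [0.3875, 0.1655, 0.2861, 0.1609], E[r] = -0.9148, γ^t·E[r] = -0.666885, running G = -2.908897
t=4: π = [0.3877, 0.1652, 0.2863, 0.1608], E[r] = -0.9163, γ^t·E[r] = -0.601158, running G = -3.510055
t=5: π = [0.3877, 0.1652, 0.2864, 0.1608], E[r] = -0.9163, γ^t·E[r] = -0.541085, running G = -4.051140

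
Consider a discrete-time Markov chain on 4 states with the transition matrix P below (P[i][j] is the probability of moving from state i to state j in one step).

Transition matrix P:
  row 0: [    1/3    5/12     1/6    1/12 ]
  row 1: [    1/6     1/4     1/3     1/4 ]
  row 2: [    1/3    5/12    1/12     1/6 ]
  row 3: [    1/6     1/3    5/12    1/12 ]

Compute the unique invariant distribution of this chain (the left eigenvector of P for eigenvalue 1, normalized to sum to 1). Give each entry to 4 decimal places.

π = [0.2488, 0.3456, 0.2442, 0.1613]

Balance equations π_j = Σ_i π_i·P[i][j]:
  π_0 = 1/3·π_0 + 1/6·π_1 + 1/3·π_2 + 1/6·π_3
  π_1 = 5/12·π_0 + 1/4·π_1 + 5/12·π_2 + 1/3·π_3
  π_2 = 1/6·π_0 + 1/3·π_1 + 1/12·π_2 + 5/12·π_3
  normalize: π_0 + π_1 + π_2 + π_3 = 1
Solving the linear system gives exactly π = [54/217, 75/217, 53/217, 5/31].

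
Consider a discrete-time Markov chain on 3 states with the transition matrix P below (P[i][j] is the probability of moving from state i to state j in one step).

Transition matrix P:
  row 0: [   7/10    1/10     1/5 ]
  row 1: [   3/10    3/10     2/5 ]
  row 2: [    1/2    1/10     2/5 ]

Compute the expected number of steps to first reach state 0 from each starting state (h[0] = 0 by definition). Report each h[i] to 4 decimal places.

First-step conditioning: h[0] = 0; for i ≠ 0, h[i] = 1 + Σ_k P[i][k]·h[k].
  h[1] = 1 + 3/10·h[1] + 2/5·h[2]
  h[2] = 1 + 1/10·h[1] + 2/5·h[2]
Solving the 2×2 linear system over states ≠ 0 gives exactly h = [0, 50/19, 40/19] (h[0] = 0 is the target).

h = [0.0000, 2.6316, 2.1053]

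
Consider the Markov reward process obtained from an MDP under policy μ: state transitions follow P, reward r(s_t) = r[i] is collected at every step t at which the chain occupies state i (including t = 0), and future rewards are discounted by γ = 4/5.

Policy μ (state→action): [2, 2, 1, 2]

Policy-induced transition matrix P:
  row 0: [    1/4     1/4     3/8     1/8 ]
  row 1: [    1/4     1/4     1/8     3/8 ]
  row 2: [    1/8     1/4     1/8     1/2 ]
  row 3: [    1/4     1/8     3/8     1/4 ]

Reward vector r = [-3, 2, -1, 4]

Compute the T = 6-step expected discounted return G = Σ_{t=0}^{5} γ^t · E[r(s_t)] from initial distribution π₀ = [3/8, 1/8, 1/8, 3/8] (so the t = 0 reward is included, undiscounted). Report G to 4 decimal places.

t=0: π = [0.3750, 0.1250, 0.1250, 0.3750], E[r] = 0.5000, γ^t·E[r] = 0.500000, running G = 0.500000
t=1: π = [0.2344, 0.2031, 0.3125, 0.2500], E[r] = 0.3906, γ^t·E[r] = 0.312500, running G = 0.812500
t=2: π = [0.2109, 0.2188, 0.2461, 0.3242], E[r] = 0.8555, γ^t·E[r] = 0.547500, running G = 1.360000
t=3: π = [0.2192, 0.2095, 0.2588, 0.3125], E[r] = 0.7524, γ^t·E[r] = 0.385250, running G = 1.745250
t=4: π = [0.2177, 0.2109, 0.2579, 0.3135], E[r] = 0.7649, γ^t·E[r] = 0.313300, running G = 2.058550
t=5: π = [0.2178, 0.2108, 0.2578, 0.3136], E[r] = 0.7652, γ^t·E[r] = 0.250725, running G = 2.309275

G = 2.3093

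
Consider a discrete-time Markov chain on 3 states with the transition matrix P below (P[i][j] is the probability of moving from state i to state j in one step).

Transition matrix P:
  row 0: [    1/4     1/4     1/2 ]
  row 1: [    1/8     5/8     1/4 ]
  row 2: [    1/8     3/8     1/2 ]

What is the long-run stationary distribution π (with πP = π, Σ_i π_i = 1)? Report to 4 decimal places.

π = [0.1429, 0.4762, 0.3810]

Balance equations π_j = Σ_i π_i·P[i][j]:
  π_0 = 1/4·π_0 + 1/8·π_1 + 1/8·π_2
  π_1 = 1/4·π_0 + 5/8·π_1 + 3/8·π_2
  normalize: π_0 + π_1 + π_2 = 1
Solving the linear system gives exactly π = [1/7, 10/21, 8/21].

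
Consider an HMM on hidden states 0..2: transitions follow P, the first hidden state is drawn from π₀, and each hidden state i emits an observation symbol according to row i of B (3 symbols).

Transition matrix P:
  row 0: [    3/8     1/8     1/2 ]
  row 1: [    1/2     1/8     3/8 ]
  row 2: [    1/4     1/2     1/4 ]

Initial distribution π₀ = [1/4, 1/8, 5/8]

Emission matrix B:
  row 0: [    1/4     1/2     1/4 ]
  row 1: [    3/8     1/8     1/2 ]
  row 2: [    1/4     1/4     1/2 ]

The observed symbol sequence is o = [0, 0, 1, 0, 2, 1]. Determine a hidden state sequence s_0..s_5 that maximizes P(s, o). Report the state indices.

path = [2, 1, 0, 2, 1, 0]

t=0: δ = [6.250e-02, 4.688e-02, 1.562e-01]  (obs o_0=0)
t=1: δ = [9.766e-03, 2.930e-02, 9.766e-03]  ψ = [2, 2, 2]  (obs o_1=0)
t=2: δ = [7.324e-03, 6.104e-04, 2.747e-03]  ψ = [1, 2, 1]  (obs o_2=1)
t=3: δ = [6.866e-04, 5.150e-04, 9.155e-04]  ψ = [0, 2, 0]  (obs o_3=0)
t=4: δ = [6.437e-05, 2.289e-04, 1.717e-04]  ψ = [0, 2, 0]  (obs o_4=2)
t=5: δ = [5.722e-05, 1.073e-05, 2.146e-05]  ψ = [1, 2, 1]  (obs o_5=1)
backtrack: best end state = 0; path = [2, 1, 0, 2, 1, 0]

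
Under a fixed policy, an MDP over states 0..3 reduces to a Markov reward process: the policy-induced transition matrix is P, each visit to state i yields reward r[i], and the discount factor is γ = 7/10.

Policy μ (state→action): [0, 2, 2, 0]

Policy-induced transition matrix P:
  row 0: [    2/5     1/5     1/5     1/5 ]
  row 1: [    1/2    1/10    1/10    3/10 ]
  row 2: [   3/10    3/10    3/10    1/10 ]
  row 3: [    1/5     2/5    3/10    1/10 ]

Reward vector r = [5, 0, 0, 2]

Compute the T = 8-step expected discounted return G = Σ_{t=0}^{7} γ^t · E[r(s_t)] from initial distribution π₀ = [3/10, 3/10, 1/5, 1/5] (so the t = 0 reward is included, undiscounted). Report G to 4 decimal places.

t=0: π = [0.3000, 0.3000, 0.2000, 0.2000], E[r] = 1.9000, γ^t·E[r] = 1.900000, running G = 1.900000
t=1: π = [0.3700, 0.2300, 0.2100, 0.1900], E[r] = 2.2300, γ^t·E[r] = 1.561000, running G = 3.461000
t=2: π = [0.3640, 0.2360, 0.2170, 0.1830], E[r] = 2.1860, γ^t·E[r] = 1.071140, running G = 4.532140
t=3: π = [0.3653, 0.2347, 0.2164, 0.1836], E[r] = 2.1937, γ^t·E[r] = 0.752439, running G = 5.284579
t=4: π = [0.3651, 0.2349, 0.2165, 0.1835], E[r] = 2.1925, γ^t·E[r] = 0.526417, running G = 5.810996
t=5: π = [0.3651, 0.2349, 0.2165, 0.1835], E[r] = 2.1927, γ^t·E[r] = 0.368525, running G = 6.179521
t=6: π = [0.3651, 0.2349, 0.2165, 0.1835], E[r] = 2.1927, γ^t·E[r] = 0.257964, running G = 6.437485
t=7: π = [0.3651, 0.2349, 0.2165, 0.1835], E[r] = 2.1927, γ^t·E[r] = 0.180575, running G = 6.618060

G = 6.6181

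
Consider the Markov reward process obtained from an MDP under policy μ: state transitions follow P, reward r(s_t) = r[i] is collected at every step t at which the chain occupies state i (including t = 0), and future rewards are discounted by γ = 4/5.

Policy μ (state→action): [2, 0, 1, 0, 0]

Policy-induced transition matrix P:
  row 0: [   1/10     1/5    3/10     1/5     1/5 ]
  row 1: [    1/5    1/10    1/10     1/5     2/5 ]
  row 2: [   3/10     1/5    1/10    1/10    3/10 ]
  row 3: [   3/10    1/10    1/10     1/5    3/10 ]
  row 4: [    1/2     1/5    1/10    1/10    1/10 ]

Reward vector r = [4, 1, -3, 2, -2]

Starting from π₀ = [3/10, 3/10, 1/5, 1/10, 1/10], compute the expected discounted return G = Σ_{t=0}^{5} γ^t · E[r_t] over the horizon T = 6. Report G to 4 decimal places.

t=0: π = [0.3000, 0.3000, 0.2000, 0.1000, 0.1000], E[r] = 0.9000, γ^t·E[r] = 0.900000, running G = 0.900000
t=1: π = [0.2300, 0.1600, 0.1600, 0.1700, 0.2800], E[r] = 0.3800, γ^t·E[r] = 0.304000, running G = 1.204000
t=2: π = [0.2940, 0.1670, 0.1460, 0.1560, 0.2370], E[r] = 0.7430, γ^t·E[r] = 0.475520, running G = 1.679520
t=3: π = [0.2719, 0.1677, 0.1588, 0.1617, 0.2399], E[r] = 0.6225, γ^t·E[r] = 0.318720, running G = 1.998240
t=4: π = [0.2768, 0.1671, 0.1544, 0.1601, 0.2416], E[r] = 0.6483, γ^t·E[r] = 0.265544, running G = 2.263784
t=5: π = [0.2762, 0.1673, 0.1554, 0.1604, 0.2407], E[r] = 0.6456, γ^t·E[r] = 0.211541, running G = 2.475325

G = 2.4753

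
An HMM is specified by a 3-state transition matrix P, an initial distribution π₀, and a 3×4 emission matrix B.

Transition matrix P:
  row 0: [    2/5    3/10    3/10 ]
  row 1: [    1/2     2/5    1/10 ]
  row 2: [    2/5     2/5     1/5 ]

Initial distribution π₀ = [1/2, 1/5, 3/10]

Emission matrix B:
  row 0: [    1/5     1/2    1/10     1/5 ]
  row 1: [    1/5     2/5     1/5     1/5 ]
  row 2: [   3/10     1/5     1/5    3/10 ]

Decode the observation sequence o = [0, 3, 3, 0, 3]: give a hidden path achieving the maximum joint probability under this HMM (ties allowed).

path = [0, 2, 1, 0, 2]

t=0: δ = [1.000e-01, 4.000e-02, 9.000e-02]  (obs o_0=0)
t=1: δ = [8.000e-03, 7.200e-03, 9.000e-03]  ψ = [0, 2, 0]  (obs o_1=3)
t=2: δ = [7.200e-04, 7.200e-04, 7.200e-04]  ψ = [1, 2, 0]  (obs o_2=3)
t=3: δ = [7.200e-05, 5.760e-05, 6.480e-05]  ψ = [1, 1, 0]  (obs o_3=0)
t=4: δ = [5.760e-06, 5.184e-06, 6.480e-06]  ψ = [0, 2, 0]  (obs o_4=3)
backtrack: best end state = 2; path = [0, 2, 1, 0, 2]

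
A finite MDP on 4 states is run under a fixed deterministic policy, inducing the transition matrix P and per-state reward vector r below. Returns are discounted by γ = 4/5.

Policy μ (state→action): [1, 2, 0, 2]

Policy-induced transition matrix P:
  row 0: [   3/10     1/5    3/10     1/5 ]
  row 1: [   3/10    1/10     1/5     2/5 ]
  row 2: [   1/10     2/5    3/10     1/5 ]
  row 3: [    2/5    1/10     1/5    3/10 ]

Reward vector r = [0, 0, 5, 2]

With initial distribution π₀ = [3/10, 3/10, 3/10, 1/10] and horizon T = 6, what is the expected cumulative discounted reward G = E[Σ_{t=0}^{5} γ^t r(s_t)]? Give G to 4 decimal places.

t=0: π = [0.3000, 0.3000, 0.3000, 0.1000], E[r] = 1.7000, γ^t·E[r] = 1.700000, running G = 1.700000
t=1: π = [0.2500, 0.2200, 0.2600, 0.2700], E[r] = 1.8400, γ^t·E[r] = 1.472000, running G = 3.172000
t=2: π = [0.2750, 0.2030, 0.2510, 0.2710], E[r] = 1.7970, γ^t·E[r] = 1.150080, running G = 4.322080
t=3: π = [0.2769, 0.2028, 0.2526, 0.2677], E[r] = 1.7984, γ^t·E[r] = 0.920781, running G = 5.242861
t=4: π = [0.2763, 0.2035, 0.2530, 0.2673], E[r] = 1.7994, γ^t·E[r] = 0.737038, running G = 5.979899
t=5: π = [0.2761, 0.2035, 0.2529, 0.2674], E[r] = 1.7995, γ^t·E[r] = 0.589645, running G = 6.569544

G = 6.5695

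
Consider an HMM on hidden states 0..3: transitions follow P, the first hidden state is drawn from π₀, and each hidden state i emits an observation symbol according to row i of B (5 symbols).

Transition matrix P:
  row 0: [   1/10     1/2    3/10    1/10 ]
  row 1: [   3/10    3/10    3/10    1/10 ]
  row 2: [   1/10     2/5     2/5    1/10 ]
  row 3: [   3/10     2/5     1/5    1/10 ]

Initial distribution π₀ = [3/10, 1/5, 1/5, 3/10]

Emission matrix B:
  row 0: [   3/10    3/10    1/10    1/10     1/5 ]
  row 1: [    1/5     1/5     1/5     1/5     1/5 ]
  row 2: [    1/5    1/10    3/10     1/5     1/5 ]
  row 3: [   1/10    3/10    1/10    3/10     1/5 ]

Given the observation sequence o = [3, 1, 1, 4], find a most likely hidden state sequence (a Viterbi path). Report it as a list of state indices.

path = [3, 1, 0, 1]

t=0: δ = [3.000e-02, 4.000e-02, 4.000e-02, 9.000e-02]  (obs o_0=3)
t=1: δ = [8.100e-03, 7.200e-03, 1.800e-03, 2.700e-03]  ψ = [3, 3, 3, 3]  (obs o_1=1)
t=2: δ = [6.480e-04, 8.100e-04, 2.430e-04, 2.430e-04]  ψ = [1, 0, 0, 0]  (obs o_2=1)
t=3: δ = [4.860e-05, 6.480e-05, 4.860e-05, 1.620e-05]  ψ = [1, 0, 1, 1]  (obs o_3=4)
backtrack: best end state = 1; path = [3, 1, 0, 1]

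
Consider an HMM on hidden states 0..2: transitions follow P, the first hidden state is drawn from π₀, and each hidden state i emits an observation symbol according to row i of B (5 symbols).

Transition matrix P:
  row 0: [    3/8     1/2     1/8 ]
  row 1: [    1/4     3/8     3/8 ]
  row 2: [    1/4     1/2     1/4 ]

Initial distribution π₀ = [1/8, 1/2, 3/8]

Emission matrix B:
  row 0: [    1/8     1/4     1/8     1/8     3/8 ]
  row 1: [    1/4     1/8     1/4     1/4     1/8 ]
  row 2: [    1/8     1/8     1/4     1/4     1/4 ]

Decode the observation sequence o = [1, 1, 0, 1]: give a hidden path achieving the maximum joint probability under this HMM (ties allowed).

t=0: δ = [3.125e-02, 6.250e-02, 4.688e-02]  (obs o_0=1)
t=1: δ = [3.906e-03, 2.930e-03, 2.930e-03]  ψ = [1, 1, 1]  (obs o_1=1)
t=2: δ = [1.831e-04, 4.883e-04, 1.373e-04]  ψ = [0, 0, 1]  (obs o_2=0)
t=3: δ = [3.052e-05, 2.289e-05, 2.289e-05]  ψ = [1, 1, 1]  (obs o_3=1)
backtrack: best end state = 0; path = [1, 0, 1, 0]

path = [1, 0, 1, 0]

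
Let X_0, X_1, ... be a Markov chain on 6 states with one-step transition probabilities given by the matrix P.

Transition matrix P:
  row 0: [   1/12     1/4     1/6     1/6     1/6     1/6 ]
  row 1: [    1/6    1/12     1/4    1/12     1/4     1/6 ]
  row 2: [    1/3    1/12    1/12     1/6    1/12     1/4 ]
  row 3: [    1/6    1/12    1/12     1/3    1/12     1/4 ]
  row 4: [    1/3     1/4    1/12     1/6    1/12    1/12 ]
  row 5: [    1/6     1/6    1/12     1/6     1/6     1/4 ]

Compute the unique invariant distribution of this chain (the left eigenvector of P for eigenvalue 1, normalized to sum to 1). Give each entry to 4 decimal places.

Balance equations π_j = Σ_i π_i·P[i][j]:
  π_0 = 1/12·π_0 + 1/6·π_1 + 1/3·π_2 + 1/6·π_3 + 1/3·π_4 + 1/6·π_5
  π_1 = 1/4·π_0 + 1/12·π_1 + 1/12·π_2 + 1/12·π_3 + 1/4·π_4 + 1/6·π_5
  π_2 = 1/6·π_0 + 1/4·π_1 + 1/12·π_2 + 1/12·π_3 + 1/12·π_4 + 1/12·π_5
  π_3 = 1/6·π_0 + 1/12·π_1 + 1/6·π_2 + 1/3·π_3 + 1/6·π_4 + 1/6·π_5
  π_4 = 1/6·π_0 + 1/4·π_1 + 1/12·π_2 + 1/12·π_3 + 1/12·π_4 + 1/6·π_5
  normalize: π_0 + π_1 + π_2 + π_3 + π_4 + π_5 = 1
Solving the linear system gives exactly π = [469/2405, 75/481, 302/2405, 887/4810, 683/4810, 474/2405].

π = [0.1950, 0.1559, 0.1256, 0.1844, 0.1420, 0.1971]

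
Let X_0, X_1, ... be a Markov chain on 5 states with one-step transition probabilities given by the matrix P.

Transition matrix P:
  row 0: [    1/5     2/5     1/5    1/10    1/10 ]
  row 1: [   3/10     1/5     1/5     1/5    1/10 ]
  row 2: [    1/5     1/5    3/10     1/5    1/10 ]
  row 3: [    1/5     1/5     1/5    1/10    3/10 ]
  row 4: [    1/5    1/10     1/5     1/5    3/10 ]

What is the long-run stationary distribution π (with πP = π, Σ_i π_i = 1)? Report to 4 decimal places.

π = [0.2228, 0.2280, 0.2222, 0.1616, 0.1654]

Balance equations π_j = Σ_i π_i·P[i][j]:
  π_0 = 1/5·π_0 + 3/10·π_1 + 1/5·π_2 + 1/5·π_3 + 1/5·π_4
  π_1 = 2/5·π_0 + 1/5·π_1 + 1/5·π_2 + 1/5·π_3 + 1/10·π_4
  π_2 = 1/5·π_0 + 1/5·π_1 + 3/10·π_2 + 1/5·π_3 + 1/5·π_4
  π_3 = 1/10·π_0 + 1/5·π_1 + 1/5·π_2 + 1/10·π_3 + 1/5·π_4
  normalize: π_0 + π_1 + π_2 + π_3 + π_4 = 1
Solving the linear system gives exactly π = [1921/8622, 983/4311, 2/9, 1393/8622, 713/4311].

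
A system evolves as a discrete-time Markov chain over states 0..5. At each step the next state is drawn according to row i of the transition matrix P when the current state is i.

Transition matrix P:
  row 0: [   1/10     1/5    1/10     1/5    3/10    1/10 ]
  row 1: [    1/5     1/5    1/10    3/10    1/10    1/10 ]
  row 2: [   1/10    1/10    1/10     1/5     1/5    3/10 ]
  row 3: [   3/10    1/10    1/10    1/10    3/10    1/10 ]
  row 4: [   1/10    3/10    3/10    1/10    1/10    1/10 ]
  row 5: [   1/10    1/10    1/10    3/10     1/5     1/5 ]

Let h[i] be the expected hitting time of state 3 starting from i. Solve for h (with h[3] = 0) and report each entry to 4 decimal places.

First-step conditioning: h[3] = 0; for i ≠ 3, h[i] = 1 + Σ_k P[i][k]·h[k].
  h[0] = 1 + 1/10·h[0] + 1/5·h[1] + 1/10·h[2] + 3/10·h[4] + 1/10·h[5]
  h[1] = 1 + 1/5·h[0] + 1/5·h[1] + 1/10·h[2] + 1/10·h[4] + 1/10·h[5]
  h[2] = 1 + 1/10·h[0] + 1/10·h[1] + 1/10·h[2] + 1/5·h[4] + 3/10·h[5]
  h[4] = 1 + 1/10·h[0] + 3/10·h[1] + 3/10·h[2] + 1/10·h[4] + 1/10·h[5]
  h[5] = 1 + 1/10·h[0] + 1/10·h[1] + 1/10·h[2] + 1/5·h[4] + 1/5·h[5]
Solving the 5×5 linear system over states ≠ 3 gives exactly h = [111560/23859, 10980/2651, 9970/2169, 0, 119480/23859, 99700/23859] (h[3] = 0 is the target).

h = [4.6758, 4.1418, 4.5966, 0.0000, 5.0078, 4.1787]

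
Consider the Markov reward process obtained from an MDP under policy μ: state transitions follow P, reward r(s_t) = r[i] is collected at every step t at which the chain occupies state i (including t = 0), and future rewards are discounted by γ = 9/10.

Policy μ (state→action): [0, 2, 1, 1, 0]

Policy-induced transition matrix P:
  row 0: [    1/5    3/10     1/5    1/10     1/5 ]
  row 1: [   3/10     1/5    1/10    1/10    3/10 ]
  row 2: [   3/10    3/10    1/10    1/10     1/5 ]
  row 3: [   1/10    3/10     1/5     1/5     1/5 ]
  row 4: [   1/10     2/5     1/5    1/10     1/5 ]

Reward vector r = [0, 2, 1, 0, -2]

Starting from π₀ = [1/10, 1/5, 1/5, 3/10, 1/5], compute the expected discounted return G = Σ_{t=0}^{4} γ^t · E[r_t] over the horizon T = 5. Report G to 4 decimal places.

G = 1.1066

t=0: π = [0.1000, 0.2000, 0.2000, 0.3000, 0.2000], E[r] = 0.2000, γ^t·E[r] = 0.200000, running G = 0.200000
t=1: π = [0.1900, 0.3000, 0.1600, 0.1300, 0.2200], E[r] = 0.3200, γ^t·E[r] = 0.288000, running G = 0.488000
t=2: π = [0.2110, 0.2920, 0.1540, 0.1130, 0.2300], E[r] = 0.2780, γ^t·E[r] = 0.225180, running G = 0.713180
t=3: π = [0.2103, 0.2938, 0.1554, 0.1113, 0.2292], E[r] = 0.2846, γ^t·E[r] = 0.207473, running G = 0.920653
t=4: π = [0.2109, 0.2935, 0.1551, 0.1111, 0.2294], E[r] = 0.2834, γ^t·E[r] = 0.185939, running G = 1.106592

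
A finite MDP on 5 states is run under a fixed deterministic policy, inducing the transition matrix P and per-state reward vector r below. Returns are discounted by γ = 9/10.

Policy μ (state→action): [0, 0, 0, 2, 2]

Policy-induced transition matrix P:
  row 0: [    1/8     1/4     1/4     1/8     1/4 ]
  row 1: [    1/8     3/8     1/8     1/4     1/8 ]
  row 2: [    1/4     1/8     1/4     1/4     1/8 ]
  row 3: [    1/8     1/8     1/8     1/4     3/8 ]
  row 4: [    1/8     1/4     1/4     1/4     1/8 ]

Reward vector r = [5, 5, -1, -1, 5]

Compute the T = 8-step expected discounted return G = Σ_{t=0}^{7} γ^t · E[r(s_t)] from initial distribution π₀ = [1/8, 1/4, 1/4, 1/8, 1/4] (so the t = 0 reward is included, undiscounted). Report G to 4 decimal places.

G = 14.2136

t=0: π = [0.1250, 0.2500, 0.2500, 0.1250, 0.2500], E[r] = 2.7500, γ^t·E[r] = 2.750000, running G = 2.750000
t=1: π = [0.1563, 0.2344, 0.2031, 0.2344, 0.1719], E[r] = 2.3750, γ^t·E[r] = 2.137500, running G = 4.887500
t=2: π = [0.1504, 0.2246, 0.1914, 0.2305, 0.2031], E[r] = 2.4688, γ^t·E[r] = 1.999688, running G = 6.887188
t=3: π = [0.1489, 0.2253, 0.1931, 0.2312, 0.2014], E[r] = 2.4541, γ^t·E[r] = 1.789040, running G = 8.676228
t=4: π = [0.1491, 0.2251, 0.1929, 0.2314, 0.2014], E[r] = 2.4541, γ^t·E[r] = 1.610136, running G = 10.286364
t=5: π = [0.1491, 0.2251, 0.1929, 0.2314, 0.2015], E[r] = 2.4542, γ^t·E[r] = 1.449204, running G = 11.735567
t=6: π = [0.1491, 0.2251, 0.1929, 0.2314, 0.2015], E[r] = 2.4542, γ^t·E[r] = 1.304253, running G = 13.039820
t=7: π = [0.1491, 0.2251, 0.1929, 0.2314, 0.2015], E[r] = 2.4542, γ^t·E[r] = 1.173829, running G = 14.213648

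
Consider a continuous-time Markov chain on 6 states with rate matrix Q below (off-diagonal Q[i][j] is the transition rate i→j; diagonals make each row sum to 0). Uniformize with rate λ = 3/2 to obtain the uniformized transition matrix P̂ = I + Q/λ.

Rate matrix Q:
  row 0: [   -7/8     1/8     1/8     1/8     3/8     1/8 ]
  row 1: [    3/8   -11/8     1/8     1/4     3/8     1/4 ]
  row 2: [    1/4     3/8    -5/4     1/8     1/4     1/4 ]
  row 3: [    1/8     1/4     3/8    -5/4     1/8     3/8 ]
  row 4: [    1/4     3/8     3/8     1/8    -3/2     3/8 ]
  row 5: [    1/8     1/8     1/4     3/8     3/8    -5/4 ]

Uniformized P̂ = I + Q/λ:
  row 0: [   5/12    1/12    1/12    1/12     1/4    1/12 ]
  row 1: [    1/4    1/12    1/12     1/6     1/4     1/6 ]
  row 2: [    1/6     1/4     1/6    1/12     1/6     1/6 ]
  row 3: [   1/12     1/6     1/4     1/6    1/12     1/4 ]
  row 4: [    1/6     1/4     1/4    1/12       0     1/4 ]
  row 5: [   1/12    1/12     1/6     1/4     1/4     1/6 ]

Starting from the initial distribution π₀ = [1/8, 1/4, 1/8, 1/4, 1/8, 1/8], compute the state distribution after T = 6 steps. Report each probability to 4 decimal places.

t=0: π = [0.1250, 0.2500, 0.1250, 0.2500, 0.1250, 0.1250]
t=1: π = [0.1875, 0.1458, 0.1667, 0.1458, 0.1667, 0.1875]
t=2: π = [0.1979, 0.1510, 0.1649, 0.1389, 0.1701, 0.1771]
t=3: π = [0.2024, 0.1508, 0.1633, 0.1370, 0.1706, 0.1759]
t=4: π = [0.2038, 0.1504, 0.1629, 0.1366, 0.1709, 0.1754]
t=5: π = [0.2041, 0.1503, 0.1628, 0.1365, 0.1709, 0.1753]
t=6: π = [0.2042, 0.1503, 0.1627, 0.1365, 0.1710, 0.1753]

π = [0.2042, 0.1503, 0.1627, 0.1365, 0.1710, 0.1753]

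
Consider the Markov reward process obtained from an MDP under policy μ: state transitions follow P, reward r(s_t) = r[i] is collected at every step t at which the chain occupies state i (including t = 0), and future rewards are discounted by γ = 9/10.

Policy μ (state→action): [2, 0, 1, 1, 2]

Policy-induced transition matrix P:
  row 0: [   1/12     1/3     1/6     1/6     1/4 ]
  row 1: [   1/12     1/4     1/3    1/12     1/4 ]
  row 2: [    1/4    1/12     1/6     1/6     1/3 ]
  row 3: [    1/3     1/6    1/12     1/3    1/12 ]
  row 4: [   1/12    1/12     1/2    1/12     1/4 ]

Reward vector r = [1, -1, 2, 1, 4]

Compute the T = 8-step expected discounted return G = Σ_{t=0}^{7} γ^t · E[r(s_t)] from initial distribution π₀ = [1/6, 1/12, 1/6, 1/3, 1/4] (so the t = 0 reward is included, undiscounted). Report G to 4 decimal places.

G = 9.3900

t=0: π = [0.1667, 0.0833, 0.1667, 0.3333, 0.2500], E[r] = 1.7500, γ^t·E[r] = 1.750000, running G = 1.750000
t=1: π = [0.1944, 0.1667, 0.2361, 0.1944, 0.2083], E[r] = 1.5278, γ^t·E[r] = 1.375000, running G = 3.125000
t=2: π = [0.1713, 0.1759, 0.2477, 0.1678, 0.2373], E[r] = 1.6076, γ^t·E[r] = 1.302188, running G = 4.427188
t=3: π = [0.1666, 0.1695, 0.2611, 0.1602, 0.2427], E[r] = 1.6502, γ^t·E[r] = 1.202977, running G = 5.630164
t=4: π = [0.1669, 0.1666, 0.2625, 0.1590, 0.2451], E[r] = 1.6645, γ^t·E[r] = 1.092066, running G = 6.722230
t=5: π = [0.1668, 0.1661, 0.2629, 0.1589, 0.2454], E[r] = 1.6668, γ^t·E[r] = 0.984240, running G = 7.706470
t=6: π = [0.1669, 0.1660, 0.2629, 0.1589, 0.2454], E[r] = 1.6673, γ^t·E[r] = 0.886050, running G = 8.592520
t=7: π = [0.1669, 0.1659, 0.2629, 0.1589, 0.2454], E[r] = 1.6673, γ^t·E[r] = 0.797464, running G = 9.389984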